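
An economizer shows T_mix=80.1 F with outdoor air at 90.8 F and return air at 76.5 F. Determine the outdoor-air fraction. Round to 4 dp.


frac = (80.1 - 76.5) / (90.8 - 76.5) = 0.2517

0.2517


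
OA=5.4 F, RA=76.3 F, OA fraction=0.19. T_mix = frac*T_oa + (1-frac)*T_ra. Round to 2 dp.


T_mix = 0.19*5.4 + 0.81*76.3 = 62.83 F

62.83 F


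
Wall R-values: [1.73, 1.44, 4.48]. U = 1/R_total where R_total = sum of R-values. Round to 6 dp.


R_total = 1.73 + 1.44 + 4.48 = 7.65
U = 1/7.65 = 0.130719

0.130719


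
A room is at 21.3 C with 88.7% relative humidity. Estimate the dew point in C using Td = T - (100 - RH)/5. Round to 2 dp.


Td = 21.3 - (100-88.7)/5 = 19.04 C

19.04 C


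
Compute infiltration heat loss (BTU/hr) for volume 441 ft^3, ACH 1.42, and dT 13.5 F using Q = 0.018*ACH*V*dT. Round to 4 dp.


Q = 0.018 * 1.42 * 441 * 13.5 = 152.1715 BTU/hr

152.1715 BTU/hr


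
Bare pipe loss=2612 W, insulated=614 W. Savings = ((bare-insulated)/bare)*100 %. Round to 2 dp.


Savings = ((2612-614)/2612)*100 = 76.49 %

76.49 %


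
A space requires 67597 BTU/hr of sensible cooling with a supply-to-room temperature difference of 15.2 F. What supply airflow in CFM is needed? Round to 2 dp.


CFM = 67597 / (1.08 * 15.2) = 4117.75

4117.75 CFM


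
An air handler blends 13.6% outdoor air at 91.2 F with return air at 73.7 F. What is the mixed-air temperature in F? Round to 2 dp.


T_mix = 73.7 + (13.6/100)*(91.2-73.7) = 76.08 F

76.08 F


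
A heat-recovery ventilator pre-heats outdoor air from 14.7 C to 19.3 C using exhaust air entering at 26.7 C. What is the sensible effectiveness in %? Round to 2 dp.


eff = (19.3-14.7)/(26.7-14.7)*100 = 38.33 %

38.33 %


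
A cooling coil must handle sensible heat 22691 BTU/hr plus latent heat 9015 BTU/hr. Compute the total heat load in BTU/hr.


Qt = 22691 + 9015 = 31706 BTU/hr

31706 BTU/hr


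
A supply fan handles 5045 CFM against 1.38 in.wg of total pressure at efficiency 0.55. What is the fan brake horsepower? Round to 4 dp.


BHP = 5045 * 1.38 / (6356 * 0.55) = 1.9916 hp

1.9916 hp


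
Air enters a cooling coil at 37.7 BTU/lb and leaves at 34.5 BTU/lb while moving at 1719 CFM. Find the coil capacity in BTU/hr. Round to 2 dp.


Q = 4.5 * 1719 * (37.7 - 34.5) = 24753.60 BTU/hr

24753.60 BTU/hr


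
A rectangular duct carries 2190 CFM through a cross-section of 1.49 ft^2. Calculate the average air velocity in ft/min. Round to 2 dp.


V = 2190 / 1.49 = 1469.80 ft/min

1469.80 ft/min


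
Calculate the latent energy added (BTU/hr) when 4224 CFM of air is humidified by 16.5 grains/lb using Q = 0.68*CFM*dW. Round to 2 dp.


Q = 0.68 * 4224 * 16.5 = 47393.28 BTU/hr

47393.28 BTU/hr


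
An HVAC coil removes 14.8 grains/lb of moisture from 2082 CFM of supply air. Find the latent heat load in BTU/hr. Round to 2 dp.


Q = 0.68 * 2082 * 14.8 = 20953.25 BTU/hr

20953.25 BTU/hr


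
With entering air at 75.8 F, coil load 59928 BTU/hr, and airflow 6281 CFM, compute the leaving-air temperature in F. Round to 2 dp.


dT = 59928/(1.08*6281) = 8.8344
T_leave = 75.8 - 8.8344 = 66.97 F

66.97 F


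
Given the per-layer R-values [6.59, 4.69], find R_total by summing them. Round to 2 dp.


R_total = 6.59 + 4.69 = 11.28

11.28


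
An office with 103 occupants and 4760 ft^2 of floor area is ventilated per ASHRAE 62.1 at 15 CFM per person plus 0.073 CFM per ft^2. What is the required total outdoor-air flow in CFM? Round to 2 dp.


Total = 103*15 + 4760*0.073 = 1892.48 CFM

1892.48 CFM


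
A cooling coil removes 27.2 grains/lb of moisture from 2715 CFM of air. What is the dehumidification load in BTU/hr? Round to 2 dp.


Q = 0.68 * 2715 * 27.2 = 50216.64 BTU/hr

50216.64 BTU/hr


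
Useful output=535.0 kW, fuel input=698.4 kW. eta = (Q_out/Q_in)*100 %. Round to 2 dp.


eta = (535.0/698.4)*100 = 76.60 %

76.60 %


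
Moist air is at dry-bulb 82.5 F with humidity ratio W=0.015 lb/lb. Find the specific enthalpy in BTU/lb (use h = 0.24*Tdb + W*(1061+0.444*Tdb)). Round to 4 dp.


h = 0.24*82.5 + 0.015*(1061+0.444*82.5) = 36.2645 BTU/lb

36.2645 BTU/lb


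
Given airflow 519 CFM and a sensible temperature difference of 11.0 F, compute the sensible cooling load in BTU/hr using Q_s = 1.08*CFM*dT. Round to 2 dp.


Q = 1.08 * 519 * 11.0 = 6165.72 BTU/hr

6165.72 BTU/hr


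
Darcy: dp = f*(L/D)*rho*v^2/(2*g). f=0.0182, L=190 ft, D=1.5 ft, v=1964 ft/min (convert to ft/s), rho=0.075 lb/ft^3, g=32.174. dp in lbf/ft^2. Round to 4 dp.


v_fps = 1964/60 = 32.7333 ft/s
dp = 0.0182*(190/1.5)*0.075*32.7333^2/(2*32.174) = 2.8790 lbf/ft^2

2.8790 lbf/ft^2


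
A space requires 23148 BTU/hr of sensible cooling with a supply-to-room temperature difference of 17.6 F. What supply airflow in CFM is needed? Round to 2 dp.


CFM = 23148 / (1.08 * 17.6) = 1217.80

1217.80 CFM


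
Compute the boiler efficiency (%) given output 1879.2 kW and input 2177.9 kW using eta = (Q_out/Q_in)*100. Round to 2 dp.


eta = (1879.2/2177.9)*100 = 86.28 %

86.28 %


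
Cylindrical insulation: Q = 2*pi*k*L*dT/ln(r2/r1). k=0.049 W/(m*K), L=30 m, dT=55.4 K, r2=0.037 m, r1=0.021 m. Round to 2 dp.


Q = 2*pi*0.049*30*55.4/ln(0.037/0.021) = 903.41 W

903.41 W


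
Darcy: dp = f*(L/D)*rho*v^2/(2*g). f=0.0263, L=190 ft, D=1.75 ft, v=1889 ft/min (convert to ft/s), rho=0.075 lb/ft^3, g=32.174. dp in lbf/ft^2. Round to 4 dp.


v_fps = 1889/60 = 31.4833 ft/s
dp = 0.0263*(190/1.75)*0.075*31.4833^2/(2*32.174) = 3.2988 lbf/ft^2

3.2988 lbf/ft^2


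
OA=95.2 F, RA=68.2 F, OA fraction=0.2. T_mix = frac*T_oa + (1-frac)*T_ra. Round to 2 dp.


T_mix = 0.2*95.2 + 0.8*68.2 = 73.60 F

73.60 F


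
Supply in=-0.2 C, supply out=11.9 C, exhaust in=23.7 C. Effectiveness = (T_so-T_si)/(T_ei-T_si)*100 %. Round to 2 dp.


eff = (11.9-(-0.2))/(23.7-(-0.2))*100 = 50.63 %

50.63 %


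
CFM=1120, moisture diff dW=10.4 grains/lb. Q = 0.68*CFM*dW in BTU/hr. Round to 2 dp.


Q = 0.68 * 1120 * 10.4 = 7920.64 BTU/hr

7920.64 BTU/hr


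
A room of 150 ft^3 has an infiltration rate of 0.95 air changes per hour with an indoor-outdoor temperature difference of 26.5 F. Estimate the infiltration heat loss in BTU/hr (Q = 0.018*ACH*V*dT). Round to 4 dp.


Q = 0.018 * 0.95 * 150 * 26.5 = 67.9725 BTU/hr

67.9725 BTU/hr


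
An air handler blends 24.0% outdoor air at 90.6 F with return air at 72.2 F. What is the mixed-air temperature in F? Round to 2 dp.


T_mix = 72.2 + (24.0/100)*(90.6-72.2) = 76.62 F

76.62 F


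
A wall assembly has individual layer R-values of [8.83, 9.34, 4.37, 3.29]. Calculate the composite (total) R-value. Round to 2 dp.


R_total = 8.83 + 9.34 + 4.37 + 3.29 = 25.83

25.83


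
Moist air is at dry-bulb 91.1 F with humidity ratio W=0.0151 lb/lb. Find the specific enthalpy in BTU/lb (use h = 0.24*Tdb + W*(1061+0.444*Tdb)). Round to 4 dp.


h = 0.24*91.1 + 0.0151*(1061+0.444*91.1) = 38.4959 BTU/lb

38.4959 BTU/lb


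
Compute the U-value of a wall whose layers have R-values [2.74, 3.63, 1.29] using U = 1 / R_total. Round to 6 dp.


R_total = 2.74 + 3.63 + 1.29 = 7.66
U = 1/7.66 = 0.130548

0.130548


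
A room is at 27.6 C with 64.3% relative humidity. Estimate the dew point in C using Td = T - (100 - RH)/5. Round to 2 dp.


Td = 27.6 - (100-64.3)/5 = 20.46 C

20.46 C


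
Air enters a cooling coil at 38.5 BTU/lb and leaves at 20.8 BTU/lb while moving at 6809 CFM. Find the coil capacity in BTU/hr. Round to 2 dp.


Q = 4.5 * 6809 * (38.5 - 20.8) = 542336.85 BTU/hr

542336.85 BTU/hr


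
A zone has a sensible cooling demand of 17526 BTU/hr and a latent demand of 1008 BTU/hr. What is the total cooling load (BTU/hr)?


Qt = 17526 + 1008 = 18534 BTU/hr

18534 BTU/hr


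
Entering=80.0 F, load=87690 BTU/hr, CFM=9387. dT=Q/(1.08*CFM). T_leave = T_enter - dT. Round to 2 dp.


dT = 87690/(1.08*9387) = 8.6497
T_leave = 80.0 - 8.6497 = 71.35 F

71.35 F


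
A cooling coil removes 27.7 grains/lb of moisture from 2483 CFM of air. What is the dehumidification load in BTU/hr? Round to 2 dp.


Q = 0.68 * 2483 * 27.7 = 46769.79 BTU/hr

46769.79 BTU/hr


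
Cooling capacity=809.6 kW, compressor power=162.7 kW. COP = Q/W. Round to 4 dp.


COP = 809.6 / 162.7 = 4.9760

4.9760


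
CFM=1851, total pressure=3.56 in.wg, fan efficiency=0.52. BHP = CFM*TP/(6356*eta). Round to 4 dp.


BHP = 1851 * 3.56 / (6356 * 0.52) = 1.9937 hp

1.9937 hp


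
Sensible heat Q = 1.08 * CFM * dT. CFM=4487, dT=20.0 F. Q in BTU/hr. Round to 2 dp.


Q = 1.08 * 4487 * 20.0 = 96919.20 BTU/hr

96919.20 BTU/hr


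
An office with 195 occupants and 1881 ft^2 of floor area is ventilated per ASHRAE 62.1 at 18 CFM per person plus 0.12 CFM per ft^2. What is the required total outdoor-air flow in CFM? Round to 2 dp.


Total = 195*18 + 1881*0.12 = 3735.72 CFM

3735.72 CFM


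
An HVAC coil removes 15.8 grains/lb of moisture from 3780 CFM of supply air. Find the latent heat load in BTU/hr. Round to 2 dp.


Q = 0.68 * 3780 * 15.8 = 40612.32 BTU/hr

40612.32 BTU/hr


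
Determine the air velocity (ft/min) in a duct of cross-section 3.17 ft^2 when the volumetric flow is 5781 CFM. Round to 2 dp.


V = 5781 / 3.17 = 1823.66 ft/min

1823.66 ft/min


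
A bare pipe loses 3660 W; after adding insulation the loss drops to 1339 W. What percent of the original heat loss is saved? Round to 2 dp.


Savings = ((3660-1339)/3660)*100 = 63.42 %

63.42 %


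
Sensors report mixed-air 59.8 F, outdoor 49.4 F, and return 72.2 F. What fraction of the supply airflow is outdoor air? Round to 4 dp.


frac = (59.8 - 72.2) / (49.4 - 72.2) = 0.5439

0.5439


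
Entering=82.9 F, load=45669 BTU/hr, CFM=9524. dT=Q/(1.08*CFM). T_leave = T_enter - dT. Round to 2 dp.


dT = 45669/(1.08*9524) = 4.4400
T_leave = 82.9 - 4.4400 = 78.46 F

78.46 F


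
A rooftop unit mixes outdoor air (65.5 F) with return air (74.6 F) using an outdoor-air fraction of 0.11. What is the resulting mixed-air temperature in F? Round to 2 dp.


T_mix = 0.11*65.5 + 0.89*74.6 = 73.60 F

73.60 F


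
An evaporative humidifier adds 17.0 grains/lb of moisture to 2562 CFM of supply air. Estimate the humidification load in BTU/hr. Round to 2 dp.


Q = 0.68 * 2562 * 17.0 = 29616.72 BTU/hr

29616.72 BTU/hr


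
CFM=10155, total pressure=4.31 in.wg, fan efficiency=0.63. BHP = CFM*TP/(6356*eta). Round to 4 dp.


BHP = 10155 * 4.31 / (6356 * 0.63) = 10.9303 hp

10.9303 hp


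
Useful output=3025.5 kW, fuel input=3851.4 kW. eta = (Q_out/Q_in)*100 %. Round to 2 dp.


eta = (3025.5/3851.4)*100 = 78.56 %

78.56 %


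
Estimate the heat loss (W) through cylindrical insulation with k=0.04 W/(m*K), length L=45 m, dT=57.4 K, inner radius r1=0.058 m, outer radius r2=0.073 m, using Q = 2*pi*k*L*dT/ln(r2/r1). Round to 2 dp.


Q = 2*pi*0.04*45*57.4/ln(0.073/0.058) = 2822.31 W

2822.31 W


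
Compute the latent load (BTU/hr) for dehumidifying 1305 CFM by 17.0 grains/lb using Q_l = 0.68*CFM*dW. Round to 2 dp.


Q = 0.68 * 1305 * 17.0 = 15085.80 BTU/hr

15085.80 BTU/hr


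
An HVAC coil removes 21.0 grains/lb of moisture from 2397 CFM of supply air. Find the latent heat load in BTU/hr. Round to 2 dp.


Q = 0.68 * 2397 * 21.0 = 34229.16 BTU/hr

34229.16 BTU/hr


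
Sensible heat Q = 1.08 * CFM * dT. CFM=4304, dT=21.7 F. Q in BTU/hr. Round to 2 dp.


Q = 1.08 * 4304 * 21.7 = 100868.54 BTU/hr

100868.54 BTU/hr


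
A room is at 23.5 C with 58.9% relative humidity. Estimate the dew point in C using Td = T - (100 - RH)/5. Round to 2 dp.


Td = 23.5 - (100-58.9)/5 = 15.28 C

15.28 C


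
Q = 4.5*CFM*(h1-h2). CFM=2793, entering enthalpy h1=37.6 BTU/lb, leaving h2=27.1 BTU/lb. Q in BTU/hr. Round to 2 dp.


Q = 4.5 * 2793 * (37.6 - 27.1) = 131969.25 BTU/hr

131969.25 BTU/hr


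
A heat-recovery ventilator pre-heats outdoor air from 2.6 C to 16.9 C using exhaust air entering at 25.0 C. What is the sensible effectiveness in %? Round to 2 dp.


eff = (16.9-2.6)/(25.0-2.6)*100 = 63.84 %

63.84 %


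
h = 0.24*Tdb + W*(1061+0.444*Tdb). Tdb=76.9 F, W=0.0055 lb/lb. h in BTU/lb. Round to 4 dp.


h = 0.24*76.9 + 0.0055*(1061+0.444*76.9) = 24.4793 BTU/lb

24.4793 BTU/lb


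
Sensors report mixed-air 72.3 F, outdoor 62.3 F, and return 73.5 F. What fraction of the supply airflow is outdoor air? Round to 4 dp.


frac = (72.3 - 73.5) / (62.3 - 73.5) = 0.1071

0.1071


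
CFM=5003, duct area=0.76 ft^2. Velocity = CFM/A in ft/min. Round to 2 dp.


V = 5003 / 0.76 = 6582.89 ft/min

6582.89 ft/min


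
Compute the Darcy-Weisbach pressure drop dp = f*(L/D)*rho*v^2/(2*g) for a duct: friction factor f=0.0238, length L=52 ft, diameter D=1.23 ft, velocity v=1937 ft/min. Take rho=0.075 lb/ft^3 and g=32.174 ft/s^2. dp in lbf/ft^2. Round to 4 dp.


v_fps = 1937/60 = 32.2833 ft/s
dp = 0.0238*(52/1.23)*0.075*32.2833^2/(2*32.174) = 1.2222 lbf/ft^2

1.2222 lbf/ft^2


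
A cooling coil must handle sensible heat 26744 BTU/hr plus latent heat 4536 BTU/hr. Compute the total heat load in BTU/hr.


Qt = 26744 + 4536 = 31280 BTU/hr

31280 BTU/hr


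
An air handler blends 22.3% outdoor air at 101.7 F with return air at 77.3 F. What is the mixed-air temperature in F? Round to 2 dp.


T_mix = 77.3 + (22.3/100)*(101.7-77.3) = 82.74 F

82.74 F


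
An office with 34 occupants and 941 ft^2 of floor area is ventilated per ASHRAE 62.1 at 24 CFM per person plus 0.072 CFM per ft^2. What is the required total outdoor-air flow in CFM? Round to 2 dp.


Total = 34*24 + 941*0.072 = 883.75 CFM

883.75 CFM


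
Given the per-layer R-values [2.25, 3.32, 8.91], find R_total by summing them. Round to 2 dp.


R_total = 2.25 + 3.32 + 8.91 = 14.48

14.48


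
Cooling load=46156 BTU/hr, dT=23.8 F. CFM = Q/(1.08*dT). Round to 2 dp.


CFM = 46156 / (1.08 * 23.8) = 1795.67

1795.67 CFM


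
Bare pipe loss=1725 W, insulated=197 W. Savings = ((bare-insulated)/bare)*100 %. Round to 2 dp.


Savings = ((1725-197)/1725)*100 = 88.58 %

88.58 %


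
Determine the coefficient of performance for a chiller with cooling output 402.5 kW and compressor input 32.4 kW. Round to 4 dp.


COP = 402.5 / 32.4 = 12.4228

12.4228


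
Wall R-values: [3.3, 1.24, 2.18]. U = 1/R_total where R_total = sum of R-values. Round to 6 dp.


R_total = 3.3 + 1.24 + 2.18 = 6.72
U = 1/6.72 = 0.148810

0.148810


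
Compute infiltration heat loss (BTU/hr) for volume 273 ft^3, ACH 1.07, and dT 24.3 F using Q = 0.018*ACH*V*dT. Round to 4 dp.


Q = 0.018 * 1.07 * 273 * 24.3 = 127.7689 BTU/hr

127.7689 BTU/hr


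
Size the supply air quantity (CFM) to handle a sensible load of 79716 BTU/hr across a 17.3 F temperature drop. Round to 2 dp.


CFM = 79716 / (1.08 * 17.3) = 4266.54

4266.54 CFM


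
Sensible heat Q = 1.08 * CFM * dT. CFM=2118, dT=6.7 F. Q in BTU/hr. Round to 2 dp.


Q = 1.08 * 2118 * 6.7 = 15325.85 BTU/hr

15325.85 BTU/hr


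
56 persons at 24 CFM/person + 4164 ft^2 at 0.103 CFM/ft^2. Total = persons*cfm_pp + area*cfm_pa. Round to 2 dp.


Total = 56*24 + 4164*0.103 = 1772.89 CFM

1772.89 CFM


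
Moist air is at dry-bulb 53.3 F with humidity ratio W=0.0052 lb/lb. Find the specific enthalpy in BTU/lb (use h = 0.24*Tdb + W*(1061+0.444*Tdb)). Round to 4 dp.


h = 0.24*53.3 + 0.0052*(1061+0.444*53.3) = 18.4323 BTU/lb

18.4323 BTU/lb


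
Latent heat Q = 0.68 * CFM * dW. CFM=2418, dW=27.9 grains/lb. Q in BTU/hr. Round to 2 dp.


Q = 0.68 * 2418 * 27.9 = 45874.30 BTU/hr

45874.30 BTU/hr


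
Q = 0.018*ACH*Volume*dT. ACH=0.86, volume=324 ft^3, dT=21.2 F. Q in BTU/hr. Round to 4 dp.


Q = 0.018 * 0.86 * 324 * 21.2 = 106.3290 BTU/hr

106.3290 BTU/hr


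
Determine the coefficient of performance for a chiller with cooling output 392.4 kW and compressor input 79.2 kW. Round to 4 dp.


COP = 392.4 / 79.2 = 4.9545

4.9545


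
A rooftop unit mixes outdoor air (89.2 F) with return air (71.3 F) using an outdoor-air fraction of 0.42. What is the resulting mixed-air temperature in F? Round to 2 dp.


T_mix = 0.42*89.2 + 0.58*71.3 = 78.82 F

78.82 F


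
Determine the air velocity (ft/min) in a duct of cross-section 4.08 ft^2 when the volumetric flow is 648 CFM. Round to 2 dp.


V = 648 / 4.08 = 158.82 ft/min

158.82 ft/min


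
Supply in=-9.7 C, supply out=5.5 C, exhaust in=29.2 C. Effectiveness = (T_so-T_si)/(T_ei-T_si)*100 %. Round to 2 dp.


eff = (5.5-(-9.7))/(29.2-(-9.7))*100 = 39.07 %

39.07 %


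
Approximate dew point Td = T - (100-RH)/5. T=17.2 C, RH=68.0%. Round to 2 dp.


Td = 17.2 - (100-68.0)/5 = 10.80 C

10.80 C


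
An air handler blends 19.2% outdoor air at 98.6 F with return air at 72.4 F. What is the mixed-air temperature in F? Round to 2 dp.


T_mix = 72.4 + (19.2/100)*(98.6-72.4) = 77.43 F

77.43 F


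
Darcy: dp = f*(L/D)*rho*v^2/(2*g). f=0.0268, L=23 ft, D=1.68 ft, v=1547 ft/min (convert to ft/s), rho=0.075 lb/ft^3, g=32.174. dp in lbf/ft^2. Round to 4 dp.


v_fps = 1547/60 = 25.7833 ft/s
dp = 0.0268*(23/1.68)*0.075*25.7833^2/(2*32.174) = 0.2843 lbf/ft^2

0.2843 lbf/ft^2


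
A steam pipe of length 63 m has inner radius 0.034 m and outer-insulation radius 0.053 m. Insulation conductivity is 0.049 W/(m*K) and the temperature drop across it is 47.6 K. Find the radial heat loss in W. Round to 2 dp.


Q = 2*pi*0.049*63*47.6/ln(0.053/0.034) = 2079.73 W

2079.73 W


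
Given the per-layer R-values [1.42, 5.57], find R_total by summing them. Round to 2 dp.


R_total = 1.42 + 5.57 = 6.99

6.99


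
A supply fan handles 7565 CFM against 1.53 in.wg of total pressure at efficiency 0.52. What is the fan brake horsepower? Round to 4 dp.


BHP = 7565 * 1.53 / (6356 * 0.52) = 3.5020 hp

3.5020 hp


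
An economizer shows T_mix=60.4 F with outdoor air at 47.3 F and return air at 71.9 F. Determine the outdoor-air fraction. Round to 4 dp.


frac = (60.4 - 71.9) / (47.3 - 71.9) = 0.4675

0.4675


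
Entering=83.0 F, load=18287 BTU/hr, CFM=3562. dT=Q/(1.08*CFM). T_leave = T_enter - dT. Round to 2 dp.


dT = 18287/(1.08*3562) = 4.7536
T_leave = 83.0 - 4.7536 = 78.25 F

78.25 F


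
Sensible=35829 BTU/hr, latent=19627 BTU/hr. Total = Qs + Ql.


Qt = 35829 + 19627 = 55456 BTU/hr

55456 BTU/hr


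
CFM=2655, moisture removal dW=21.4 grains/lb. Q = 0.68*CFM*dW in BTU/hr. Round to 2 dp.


Q = 0.68 * 2655 * 21.4 = 38635.56 BTU/hr

38635.56 BTU/hr


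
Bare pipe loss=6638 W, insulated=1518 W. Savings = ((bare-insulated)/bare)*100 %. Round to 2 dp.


Savings = ((6638-1518)/6638)*100 = 77.13 %

77.13 %


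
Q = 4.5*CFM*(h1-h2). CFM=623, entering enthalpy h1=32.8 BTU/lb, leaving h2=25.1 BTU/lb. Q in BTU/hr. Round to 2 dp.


Q = 4.5 * 623 * (32.8 - 25.1) = 21586.95 BTU/hr

21586.95 BTU/hr


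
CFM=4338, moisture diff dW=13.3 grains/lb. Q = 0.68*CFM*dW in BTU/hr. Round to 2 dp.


Q = 0.68 * 4338 * 13.3 = 39232.87 BTU/hr

39232.87 BTU/hr


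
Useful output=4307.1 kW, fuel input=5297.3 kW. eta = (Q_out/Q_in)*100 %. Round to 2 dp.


eta = (4307.1/5297.3)*100 = 81.31 %

81.31 %


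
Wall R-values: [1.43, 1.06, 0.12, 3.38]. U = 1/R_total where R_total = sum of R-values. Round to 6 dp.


R_total = 1.43 + 1.06 + 0.12 + 3.38 = 5.99
U = 1/5.99 = 0.166945

0.166945


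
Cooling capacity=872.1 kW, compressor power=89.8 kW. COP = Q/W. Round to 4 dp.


COP = 872.1 / 89.8 = 9.7116

9.7116


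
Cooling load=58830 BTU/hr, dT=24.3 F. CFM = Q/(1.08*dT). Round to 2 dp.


CFM = 58830 / (1.08 * 24.3) = 2241.66

2241.66 CFM


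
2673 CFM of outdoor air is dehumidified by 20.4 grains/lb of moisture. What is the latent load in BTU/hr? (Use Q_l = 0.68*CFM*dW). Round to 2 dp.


Q = 0.68 * 2673 * 20.4 = 37079.86 BTU/hr

37079.86 BTU/hr


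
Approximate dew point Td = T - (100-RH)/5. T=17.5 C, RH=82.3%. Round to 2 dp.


Td = 17.5 - (100-82.3)/5 = 13.96 C

13.96 C


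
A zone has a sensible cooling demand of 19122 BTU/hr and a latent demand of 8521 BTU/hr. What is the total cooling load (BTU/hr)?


Qt = 19122 + 8521 = 27643 BTU/hr

27643 BTU/hr


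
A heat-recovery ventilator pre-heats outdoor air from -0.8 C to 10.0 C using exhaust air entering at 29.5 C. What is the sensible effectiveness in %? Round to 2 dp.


eff = (10.0-(-0.8))/(29.5-(-0.8))*100 = 35.64 %

35.64 %


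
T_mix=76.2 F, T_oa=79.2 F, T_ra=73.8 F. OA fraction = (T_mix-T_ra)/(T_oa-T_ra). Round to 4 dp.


frac = (76.2 - 73.8) / (79.2 - 73.8) = 0.4444

0.4444


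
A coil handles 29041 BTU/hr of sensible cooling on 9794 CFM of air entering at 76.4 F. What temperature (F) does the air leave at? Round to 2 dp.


dT = 29041/(1.08*9794) = 2.7455
T_leave = 76.4 - 2.7455 = 73.65 F

73.65 F


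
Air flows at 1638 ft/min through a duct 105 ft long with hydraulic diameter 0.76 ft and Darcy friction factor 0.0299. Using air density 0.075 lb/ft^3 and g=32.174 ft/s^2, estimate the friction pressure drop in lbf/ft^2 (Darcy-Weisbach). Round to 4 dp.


v_fps = 1638/60 = 27.3 ft/s
dp = 0.0299*(105/0.76)*0.075*27.3^2/(2*32.174) = 3.5884 lbf/ft^2

3.5884 lbf/ft^2


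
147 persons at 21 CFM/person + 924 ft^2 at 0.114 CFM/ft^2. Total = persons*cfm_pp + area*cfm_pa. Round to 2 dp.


Total = 147*21 + 924*0.114 = 3192.34 CFM

3192.34 CFM


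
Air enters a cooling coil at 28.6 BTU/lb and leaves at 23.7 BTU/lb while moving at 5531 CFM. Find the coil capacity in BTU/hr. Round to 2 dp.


Q = 4.5 * 5531 * (28.6 - 23.7) = 121958.55 BTU/hr

121958.55 BTU/hr


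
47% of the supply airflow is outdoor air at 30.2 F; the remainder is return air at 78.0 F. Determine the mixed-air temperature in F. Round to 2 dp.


T_mix = 0.47*30.2 + 0.53*78.0 = 55.53 F

55.53 F


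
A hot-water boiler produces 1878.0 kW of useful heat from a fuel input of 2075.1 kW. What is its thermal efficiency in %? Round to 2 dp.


eta = (1878.0/2075.1)*100 = 90.50 %

90.50 %


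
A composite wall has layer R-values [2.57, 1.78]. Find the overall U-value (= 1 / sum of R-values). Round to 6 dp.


R_total = 2.57 + 1.78 = 4.35
U = 1/4.35 = 0.229885

0.229885


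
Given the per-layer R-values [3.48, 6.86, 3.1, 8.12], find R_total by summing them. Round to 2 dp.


R_total = 3.48 + 6.86 + 3.1 + 8.12 = 21.56

21.56


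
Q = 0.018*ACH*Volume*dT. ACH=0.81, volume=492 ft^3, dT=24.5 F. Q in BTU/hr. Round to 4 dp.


Q = 0.018 * 0.81 * 492 * 24.5 = 175.7473 BTU/hr

175.7473 BTU/hr


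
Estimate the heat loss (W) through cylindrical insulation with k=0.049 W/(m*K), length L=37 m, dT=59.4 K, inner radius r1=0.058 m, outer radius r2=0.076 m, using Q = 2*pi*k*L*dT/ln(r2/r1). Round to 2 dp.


Q = 2*pi*0.049*37*59.4/ln(0.076/0.058) = 2503.42 W

2503.42 W


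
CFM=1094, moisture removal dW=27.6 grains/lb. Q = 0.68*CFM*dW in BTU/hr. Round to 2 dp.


Q = 0.68 * 1094 * 27.6 = 20532.19 BTU/hr

20532.19 BTU/hr


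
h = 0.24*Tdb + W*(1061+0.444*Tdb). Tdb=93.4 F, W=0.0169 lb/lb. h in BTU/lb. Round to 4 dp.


h = 0.24*93.4 + 0.0169*(1061+0.444*93.4) = 41.0477 BTU/lb

41.0477 BTU/lb


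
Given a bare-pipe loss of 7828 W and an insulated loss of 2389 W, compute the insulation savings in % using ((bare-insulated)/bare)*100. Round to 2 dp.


Savings = ((7828-2389)/7828)*100 = 69.48 %

69.48 %


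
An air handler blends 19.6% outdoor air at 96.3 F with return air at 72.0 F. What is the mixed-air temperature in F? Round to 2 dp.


T_mix = 72.0 + (19.6/100)*(96.3-72.0) = 76.76 F

76.76 F


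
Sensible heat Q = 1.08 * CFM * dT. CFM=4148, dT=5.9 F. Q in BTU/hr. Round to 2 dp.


Q = 1.08 * 4148 * 5.9 = 26431.06 BTU/hr

26431.06 BTU/hr


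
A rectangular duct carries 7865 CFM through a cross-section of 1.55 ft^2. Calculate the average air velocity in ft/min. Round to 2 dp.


V = 7865 / 1.55 = 5074.19 ft/min

5074.19 ft/min


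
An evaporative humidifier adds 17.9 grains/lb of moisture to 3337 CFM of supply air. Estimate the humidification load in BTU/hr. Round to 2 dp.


Q = 0.68 * 3337 * 17.9 = 40617.96 BTU/hr

40617.96 BTU/hr


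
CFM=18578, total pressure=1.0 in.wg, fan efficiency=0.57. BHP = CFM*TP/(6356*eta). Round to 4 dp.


BHP = 18578 * 1.0 / (6356 * 0.57) = 5.1279 hp

5.1279 hp


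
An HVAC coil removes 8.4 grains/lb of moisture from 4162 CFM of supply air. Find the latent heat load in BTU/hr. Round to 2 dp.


Q = 0.68 * 4162 * 8.4 = 23773.34 BTU/hr

23773.34 BTU/hr


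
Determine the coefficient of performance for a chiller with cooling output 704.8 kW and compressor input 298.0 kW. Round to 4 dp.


COP = 704.8 / 298.0 = 2.3651

2.3651


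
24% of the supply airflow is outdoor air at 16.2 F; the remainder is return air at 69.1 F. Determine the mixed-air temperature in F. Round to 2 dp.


T_mix = 0.24*16.2 + 0.76*69.1 = 56.40 F

56.40 F


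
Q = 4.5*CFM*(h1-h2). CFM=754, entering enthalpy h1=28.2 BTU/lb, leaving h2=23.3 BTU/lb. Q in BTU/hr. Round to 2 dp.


Q = 4.5 * 754 * (28.2 - 23.3) = 16625.70 BTU/hr

16625.70 BTU/hr


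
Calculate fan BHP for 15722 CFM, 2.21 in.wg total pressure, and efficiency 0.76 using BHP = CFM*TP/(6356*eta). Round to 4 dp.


BHP = 15722 * 2.21 / (6356 * 0.76) = 7.1929 hp

7.1929 hp


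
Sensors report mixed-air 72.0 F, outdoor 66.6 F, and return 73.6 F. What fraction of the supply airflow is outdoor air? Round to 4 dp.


frac = (72.0 - 73.6) / (66.6 - 73.6) = 0.2286

0.2286


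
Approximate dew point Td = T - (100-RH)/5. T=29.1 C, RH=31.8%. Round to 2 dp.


Td = 29.1 - (100-31.8)/5 = 15.46 C

15.46 C


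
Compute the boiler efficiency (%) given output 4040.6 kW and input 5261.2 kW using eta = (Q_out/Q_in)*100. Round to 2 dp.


eta = (4040.6/5261.2)*100 = 76.80 %

76.80 %


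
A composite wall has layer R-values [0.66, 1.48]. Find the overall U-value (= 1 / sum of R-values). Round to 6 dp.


R_total = 0.66 + 1.48 = 2.14
U = 1/2.14 = 0.467290

0.467290


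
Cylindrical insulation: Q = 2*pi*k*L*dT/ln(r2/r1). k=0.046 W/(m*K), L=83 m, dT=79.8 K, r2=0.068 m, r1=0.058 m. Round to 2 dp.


Q = 2*pi*0.046*83*79.8/ln(0.068/0.058) = 12034.97 W

12034.97 W


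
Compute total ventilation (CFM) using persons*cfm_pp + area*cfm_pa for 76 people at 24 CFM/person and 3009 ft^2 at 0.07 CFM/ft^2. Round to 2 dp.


Total = 76*24 + 3009*0.07 = 2034.63 CFM

2034.63 CFM


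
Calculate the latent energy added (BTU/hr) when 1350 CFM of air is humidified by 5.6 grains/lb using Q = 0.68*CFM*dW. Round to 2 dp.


Q = 0.68 * 1350 * 5.6 = 5140.80 BTU/hr

5140.80 BTU/hr


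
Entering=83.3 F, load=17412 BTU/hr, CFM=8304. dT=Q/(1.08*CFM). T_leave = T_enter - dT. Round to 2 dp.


dT = 17412/(1.08*8304) = 1.9415
T_leave = 83.3 - 1.9415 = 81.36 F

81.36 F


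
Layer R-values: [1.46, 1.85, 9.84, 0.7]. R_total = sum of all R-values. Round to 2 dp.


R_total = 1.46 + 1.85 + 9.84 + 0.7 = 13.85

13.85


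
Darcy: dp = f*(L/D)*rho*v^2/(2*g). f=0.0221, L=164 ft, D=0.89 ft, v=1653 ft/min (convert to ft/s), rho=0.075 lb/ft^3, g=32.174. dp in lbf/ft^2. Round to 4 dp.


v_fps = 1653/60 = 27.55 ft/s
dp = 0.0221*(164/0.89)*0.075*27.55^2/(2*32.174) = 3.6026 lbf/ft^2

3.6026 lbf/ft^2


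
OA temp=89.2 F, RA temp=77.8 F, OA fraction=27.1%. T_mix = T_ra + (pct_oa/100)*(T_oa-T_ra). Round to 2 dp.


T_mix = 77.8 + (27.1/100)*(89.2-77.8) = 80.89 F

80.89 F


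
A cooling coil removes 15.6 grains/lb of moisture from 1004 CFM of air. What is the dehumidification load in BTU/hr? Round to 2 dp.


Q = 0.68 * 1004 * 15.6 = 10650.43 BTU/hr

10650.43 BTU/hr


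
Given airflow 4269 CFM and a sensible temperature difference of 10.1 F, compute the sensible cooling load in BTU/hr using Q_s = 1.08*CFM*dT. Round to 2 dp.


Q = 1.08 * 4269 * 10.1 = 46566.25 BTU/hr

46566.25 BTU/hr


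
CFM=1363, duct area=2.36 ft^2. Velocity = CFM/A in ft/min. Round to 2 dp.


V = 1363 / 2.36 = 577.54 ft/min

577.54 ft/min


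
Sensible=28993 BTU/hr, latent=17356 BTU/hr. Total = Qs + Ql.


Qt = 28993 + 17356 = 46349 BTU/hr

46349 BTU/hr


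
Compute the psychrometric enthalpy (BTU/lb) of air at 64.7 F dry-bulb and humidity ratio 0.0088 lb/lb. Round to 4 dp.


h = 0.24*64.7 + 0.0088*(1061+0.444*64.7) = 25.1176 BTU/lb

25.1176 BTU/lb


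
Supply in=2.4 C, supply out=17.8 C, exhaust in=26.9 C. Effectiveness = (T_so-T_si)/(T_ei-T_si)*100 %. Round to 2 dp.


eff = (17.8-2.4)/(26.9-2.4)*100 = 62.86 %

62.86 %


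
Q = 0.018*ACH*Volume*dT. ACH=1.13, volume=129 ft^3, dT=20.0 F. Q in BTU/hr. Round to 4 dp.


Q = 0.018 * 1.13 * 129 * 20.0 = 52.4772 BTU/hr

52.4772 BTU/hr


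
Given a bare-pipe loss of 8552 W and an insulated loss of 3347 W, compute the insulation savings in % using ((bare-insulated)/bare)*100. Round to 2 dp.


Savings = ((8552-3347)/8552)*100 = 60.86 %

60.86 %


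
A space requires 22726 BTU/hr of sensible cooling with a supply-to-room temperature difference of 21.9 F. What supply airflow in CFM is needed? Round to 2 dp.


CFM = 22726 / (1.08 * 21.9) = 960.85

960.85 CFM


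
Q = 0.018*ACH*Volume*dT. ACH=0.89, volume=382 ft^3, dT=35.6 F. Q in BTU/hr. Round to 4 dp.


Q = 0.018 * 0.89 * 382 * 35.6 = 217.8592 BTU/hr

217.8592 BTU/hr


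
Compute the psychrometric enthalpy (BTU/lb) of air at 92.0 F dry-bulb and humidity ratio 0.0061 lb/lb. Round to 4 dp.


h = 0.24*92.0 + 0.0061*(1061+0.444*92.0) = 28.8013 BTU/lb

28.8013 BTU/lb


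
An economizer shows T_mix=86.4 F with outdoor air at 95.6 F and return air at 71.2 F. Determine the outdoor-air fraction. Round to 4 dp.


frac = (86.4 - 71.2) / (95.6 - 71.2) = 0.6230

0.6230


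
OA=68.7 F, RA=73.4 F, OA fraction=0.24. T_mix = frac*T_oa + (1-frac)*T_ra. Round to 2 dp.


T_mix = 0.24*68.7 + 0.76*73.4 = 72.27 F

72.27 F


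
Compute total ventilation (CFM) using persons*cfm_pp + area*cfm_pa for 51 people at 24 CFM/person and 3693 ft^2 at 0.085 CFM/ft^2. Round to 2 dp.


Total = 51*24 + 3693*0.085 = 1537.91 CFM

1537.91 CFM


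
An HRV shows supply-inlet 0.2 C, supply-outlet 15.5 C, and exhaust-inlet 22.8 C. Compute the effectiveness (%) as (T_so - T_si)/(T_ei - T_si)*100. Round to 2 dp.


eff = (15.5-0.2)/(22.8-0.2)*100 = 67.70 %

67.70 %


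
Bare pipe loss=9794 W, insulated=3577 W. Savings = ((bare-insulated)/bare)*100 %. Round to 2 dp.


Savings = ((9794-3577)/9794)*100 = 63.48 %

63.48 %


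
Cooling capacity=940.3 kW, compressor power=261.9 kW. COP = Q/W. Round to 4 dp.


COP = 940.3 / 261.9 = 3.5903

3.5903


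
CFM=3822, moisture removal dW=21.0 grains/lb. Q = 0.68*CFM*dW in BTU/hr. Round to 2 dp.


Q = 0.68 * 3822 * 21.0 = 54578.16 BTU/hr

54578.16 BTU/hr


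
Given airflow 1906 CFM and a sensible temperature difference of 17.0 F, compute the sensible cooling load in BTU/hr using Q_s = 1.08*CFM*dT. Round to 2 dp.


Q = 1.08 * 1906 * 17.0 = 34994.16 BTU/hr

34994.16 BTU/hr


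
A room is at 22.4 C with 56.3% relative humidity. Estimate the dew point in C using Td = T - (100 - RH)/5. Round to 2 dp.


Td = 22.4 - (100-56.3)/5 = 13.66 C

13.66 C


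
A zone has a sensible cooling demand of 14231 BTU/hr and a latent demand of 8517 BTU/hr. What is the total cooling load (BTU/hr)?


Qt = 14231 + 8517 = 22748 BTU/hr

22748 BTU/hr


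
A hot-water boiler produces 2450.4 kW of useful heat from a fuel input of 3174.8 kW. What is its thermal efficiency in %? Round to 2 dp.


eta = (2450.4/3174.8)*100 = 77.18 %

77.18 %


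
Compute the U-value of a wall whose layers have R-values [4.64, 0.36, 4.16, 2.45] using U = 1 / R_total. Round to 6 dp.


R_total = 4.64 + 0.36 + 4.16 + 2.45 = 11.61
U = 1/11.61 = 0.086133

0.086133


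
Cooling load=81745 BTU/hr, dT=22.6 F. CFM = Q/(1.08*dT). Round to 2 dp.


CFM = 81745 / (1.08 * 22.6) = 3349.11

3349.11 CFM


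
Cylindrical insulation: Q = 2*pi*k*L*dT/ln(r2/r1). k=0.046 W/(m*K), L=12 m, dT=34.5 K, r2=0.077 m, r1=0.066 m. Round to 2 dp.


Q = 2*pi*0.046*12*34.5/ln(0.077/0.066) = 776.23 W

776.23 W


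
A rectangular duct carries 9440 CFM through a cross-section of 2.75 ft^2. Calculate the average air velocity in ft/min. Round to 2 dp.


V = 9440 / 2.75 = 3432.73 ft/min

3432.73 ft/min


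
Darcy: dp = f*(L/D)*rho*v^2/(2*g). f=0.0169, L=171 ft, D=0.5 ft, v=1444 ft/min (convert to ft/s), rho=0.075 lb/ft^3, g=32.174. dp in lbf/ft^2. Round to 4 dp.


v_fps = 1444/60 = 24.0667 ft/s
dp = 0.0169*(171/0.5)*0.075*24.0667^2/(2*32.174) = 3.9019 lbf/ft^2

3.9019 lbf/ft^2


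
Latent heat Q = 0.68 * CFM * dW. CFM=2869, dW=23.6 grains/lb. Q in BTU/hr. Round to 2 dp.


Q = 0.68 * 2869 * 23.6 = 46041.71 BTU/hr

46041.71 BTU/hr


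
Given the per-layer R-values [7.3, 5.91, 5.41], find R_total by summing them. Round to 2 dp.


R_total = 7.3 + 5.91 + 5.41 = 18.62

18.62


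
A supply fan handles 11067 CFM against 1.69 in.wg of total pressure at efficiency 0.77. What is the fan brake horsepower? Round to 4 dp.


BHP = 11067 * 1.69 / (6356 * 0.77) = 3.8216 hp

3.8216 hp


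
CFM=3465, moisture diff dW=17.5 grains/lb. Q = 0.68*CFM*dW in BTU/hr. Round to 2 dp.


Q = 0.68 * 3465 * 17.5 = 41233.50 BTU/hr

41233.50 BTU/hr


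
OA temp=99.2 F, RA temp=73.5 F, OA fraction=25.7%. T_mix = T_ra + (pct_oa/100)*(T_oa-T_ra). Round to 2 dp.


T_mix = 73.5 + (25.7/100)*(99.2-73.5) = 80.10 F

80.10 F


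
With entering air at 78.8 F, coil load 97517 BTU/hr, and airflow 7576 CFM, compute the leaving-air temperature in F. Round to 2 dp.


dT = 97517/(1.08*7576) = 11.9184
T_leave = 78.8 - 11.9184 = 66.88 F

66.88 F


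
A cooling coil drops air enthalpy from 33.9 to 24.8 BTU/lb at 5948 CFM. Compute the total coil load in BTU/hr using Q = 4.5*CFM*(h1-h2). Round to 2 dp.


Q = 4.5 * 5948 * (33.9 - 24.8) = 243570.60 BTU/hr

243570.60 BTU/hr


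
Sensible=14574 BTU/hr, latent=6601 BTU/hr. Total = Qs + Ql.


Qt = 14574 + 6601 = 21175 BTU/hr

21175 BTU/hr


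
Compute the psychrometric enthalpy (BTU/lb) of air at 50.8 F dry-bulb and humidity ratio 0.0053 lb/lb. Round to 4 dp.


h = 0.24*50.8 + 0.0053*(1061+0.444*50.8) = 17.9348 BTU/lb

17.9348 BTU/lb


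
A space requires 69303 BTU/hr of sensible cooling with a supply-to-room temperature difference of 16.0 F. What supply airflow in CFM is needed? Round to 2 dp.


CFM = 69303 / (1.08 * 16.0) = 4010.59

4010.59 CFM


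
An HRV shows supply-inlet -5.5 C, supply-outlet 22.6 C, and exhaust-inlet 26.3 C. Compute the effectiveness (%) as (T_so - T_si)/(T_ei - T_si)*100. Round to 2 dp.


eff = (22.6-(-5.5))/(26.3-(-5.5))*100 = 88.36 %

88.36 %


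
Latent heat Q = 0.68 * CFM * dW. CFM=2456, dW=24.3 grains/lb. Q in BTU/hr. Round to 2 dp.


Q = 0.68 * 2456 * 24.3 = 40582.94 BTU/hr

40582.94 BTU/hr


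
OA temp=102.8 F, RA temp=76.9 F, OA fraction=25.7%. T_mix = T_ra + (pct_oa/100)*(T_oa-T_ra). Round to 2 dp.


T_mix = 76.9 + (25.7/100)*(102.8-76.9) = 83.56 F

83.56 F


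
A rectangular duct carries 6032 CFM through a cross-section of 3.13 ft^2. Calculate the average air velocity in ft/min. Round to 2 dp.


V = 6032 / 3.13 = 1927.16 ft/min

1927.16 ft/min


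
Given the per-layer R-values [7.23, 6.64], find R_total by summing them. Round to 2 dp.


R_total = 7.23 + 6.64 = 13.87

13.87


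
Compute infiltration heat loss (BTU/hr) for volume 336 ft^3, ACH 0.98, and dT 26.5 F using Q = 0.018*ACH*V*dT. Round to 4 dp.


Q = 0.018 * 0.98 * 336 * 26.5 = 157.0666 BTU/hr

157.0666 BTU/hr


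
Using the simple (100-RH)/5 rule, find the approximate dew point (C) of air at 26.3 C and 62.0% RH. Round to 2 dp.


Td = 26.3 - (100-62.0)/5 = 18.70 C

18.70 C


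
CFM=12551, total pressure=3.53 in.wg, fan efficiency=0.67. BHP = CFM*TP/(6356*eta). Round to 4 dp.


BHP = 12551 * 3.53 / (6356 * 0.67) = 10.4039 hp

10.4039 hp


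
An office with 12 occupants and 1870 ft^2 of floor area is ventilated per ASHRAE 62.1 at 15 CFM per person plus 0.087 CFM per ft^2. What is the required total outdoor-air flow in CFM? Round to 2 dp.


Total = 12*15 + 1870*0.087 = 342.69 CFM

342.69 CFM


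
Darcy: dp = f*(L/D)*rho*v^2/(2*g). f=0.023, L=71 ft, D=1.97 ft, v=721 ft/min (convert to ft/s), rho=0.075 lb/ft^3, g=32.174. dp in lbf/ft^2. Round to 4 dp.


v_fps = 721/60 = 12.0167 ft/s
dp = 0.023*(71/1.97)*0.075*12.0167^2/(2*32.174) = 0.1395 lbf/ft^2

0.1395 lbf/ft^2


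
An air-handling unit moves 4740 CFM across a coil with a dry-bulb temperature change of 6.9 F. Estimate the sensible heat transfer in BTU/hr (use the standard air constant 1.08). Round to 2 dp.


Q = 1.08 * 4740 * 6.9 = 35322.48 BTU/hr

35322.48 BTU/hr


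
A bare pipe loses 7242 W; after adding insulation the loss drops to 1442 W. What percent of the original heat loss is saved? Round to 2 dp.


Savings = ((7242-1442)/7242)*100 = 80.09 %

80.09 %


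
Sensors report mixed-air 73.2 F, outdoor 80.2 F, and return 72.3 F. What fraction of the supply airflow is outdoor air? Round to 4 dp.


frac = (73.2 - 72.3) / (80.2 - 72.3) = 0.1139

0.1139


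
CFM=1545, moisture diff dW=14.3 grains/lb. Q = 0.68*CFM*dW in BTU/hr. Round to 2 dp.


Q = 0.68 * 1545 * 14.3 = 15023.58 BTU/hr

15023.58 BTU/hr


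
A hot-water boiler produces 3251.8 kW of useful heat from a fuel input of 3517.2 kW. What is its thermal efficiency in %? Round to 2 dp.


eta = (3251.8/3517.2)*100 = 92.45 %

92.45 %


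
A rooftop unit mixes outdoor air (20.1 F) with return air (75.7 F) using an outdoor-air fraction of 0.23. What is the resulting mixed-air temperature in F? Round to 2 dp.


T_mix = 0.23*20.1 + 0.77*75.7 = 62.91 F

62.91 F


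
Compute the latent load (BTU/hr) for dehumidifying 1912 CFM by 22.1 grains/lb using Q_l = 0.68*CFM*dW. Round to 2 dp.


Q = 0.68 * 1912 * 22.1 = 28733.54 BTU/hr

28733.54 BTU/hr


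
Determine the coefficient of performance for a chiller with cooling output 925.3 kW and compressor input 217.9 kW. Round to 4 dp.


COP = 925.3 / 217.9 = 4.2464

4.2464


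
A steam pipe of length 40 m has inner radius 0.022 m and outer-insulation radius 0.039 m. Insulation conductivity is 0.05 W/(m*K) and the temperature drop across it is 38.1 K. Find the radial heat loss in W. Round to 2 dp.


Q = 2*pi*0.05*40*38.1/ln(0.039/0.022) = 836.27 W

836.27 W


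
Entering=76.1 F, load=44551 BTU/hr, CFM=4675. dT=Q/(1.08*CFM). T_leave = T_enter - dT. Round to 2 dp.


dT = 44551/(1.08*4675) = 8.8237
T_leave = 76.1 - 8.8237 = 67.28 F

67.28 F


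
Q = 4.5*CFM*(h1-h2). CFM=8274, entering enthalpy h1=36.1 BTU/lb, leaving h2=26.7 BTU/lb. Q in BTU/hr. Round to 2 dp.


Q = 4.5 * 8274 * (36.1 - 26.7) = 349990.20 BTU/hr

349990.20 BTU/hr


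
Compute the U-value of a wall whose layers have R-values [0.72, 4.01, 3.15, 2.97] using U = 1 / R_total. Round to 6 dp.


R_total = 0.72 + 4.01 + 3.15 + 2.97 = 10.85
U = 1/10.85 = 0.092166

0.092166


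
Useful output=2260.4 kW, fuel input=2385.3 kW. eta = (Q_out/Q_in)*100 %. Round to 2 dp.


eta = (2260.4/2385.3)*100 = 94.76 %

94.76 %


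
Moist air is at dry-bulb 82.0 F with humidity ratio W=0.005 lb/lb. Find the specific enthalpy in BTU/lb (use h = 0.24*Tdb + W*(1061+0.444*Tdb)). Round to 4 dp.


h = 0.24*82.0 + 0.005*(1061+0.444*82.0) = 25.1670 BTU/lb

25.1670 BTU/lb


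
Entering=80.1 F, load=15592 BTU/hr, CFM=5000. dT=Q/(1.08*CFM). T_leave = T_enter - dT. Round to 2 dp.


dT = 15592/(1.08*5000) = 2.8874
T_leave = 80.1 - 2.8874 = 77.21 F

77.21 F


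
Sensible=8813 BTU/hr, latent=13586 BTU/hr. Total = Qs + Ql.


Qt = 8813 + 13586 = 22399 BTU/hr

22399 BTU/hr


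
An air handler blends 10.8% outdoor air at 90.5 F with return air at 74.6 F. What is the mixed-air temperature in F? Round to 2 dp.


T_mix = 74.6 + (10.8/100)*(90.5-74.6) = 76.32 F

76.32 F
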